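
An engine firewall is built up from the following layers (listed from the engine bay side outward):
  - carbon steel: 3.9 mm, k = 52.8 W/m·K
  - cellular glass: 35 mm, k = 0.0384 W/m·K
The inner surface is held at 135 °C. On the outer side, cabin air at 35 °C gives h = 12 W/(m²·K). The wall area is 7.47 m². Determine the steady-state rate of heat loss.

Treating each layer as a thermal resistance in series:
R_carbon steel = L/(kA) = 0.0039/(52.8×7.47) = 9.888×10^-6 K/W
R_cellular glass = L/(kA) = 0.035/(0.0384×7.47) = 0.122 K/W
R_outer film = 1/(h_o·A) = 1/(12×7.47) = 0.01116 K/W
R_total = 0.1332 K/W
Q = ΔT / R_total = 100 / 0.1332

Q ≈ 751 W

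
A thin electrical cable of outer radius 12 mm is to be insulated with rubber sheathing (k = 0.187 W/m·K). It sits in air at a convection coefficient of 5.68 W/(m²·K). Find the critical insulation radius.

r_cr ≈ 32.9 mm

For a cylinder r_cr = k/h = 0.187/5.68
r_cr = 32.9 mm; since the bare radius (12 mm) is below r_cr, adding a thin layer of insulation will *increase* heat loss.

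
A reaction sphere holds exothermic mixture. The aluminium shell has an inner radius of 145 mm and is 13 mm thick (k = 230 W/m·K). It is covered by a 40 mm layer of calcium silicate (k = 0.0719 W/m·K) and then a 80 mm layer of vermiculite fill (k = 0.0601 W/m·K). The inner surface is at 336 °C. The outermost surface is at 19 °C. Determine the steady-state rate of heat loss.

Q ≈ 94.9 W

For a spherical shell R = (1/r₁ − 1/r₂)/(4πk); film R = 1/(h·4πr²). In series:
R_aluminium shell = (1/0.145 − 1/0.158)/(4π×230) = 1.963×10^-4 K/W
R_calcium silicate = (1/0.158 − 1/0.198)/(4π×0.0719) = 1.415 K/W
R_vermiculite fill = (1/0.198 − 1/0.278)/(4π×0.0601) = 1.924 K/W
R_total = 3.34 K/W
Q = ΔT/R_total = 317/3.34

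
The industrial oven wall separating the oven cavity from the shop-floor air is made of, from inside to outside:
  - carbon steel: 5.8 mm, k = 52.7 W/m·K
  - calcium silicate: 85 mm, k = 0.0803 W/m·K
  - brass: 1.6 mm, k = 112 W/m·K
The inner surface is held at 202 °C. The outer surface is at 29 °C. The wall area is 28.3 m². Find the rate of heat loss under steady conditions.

Q ≈ 4620 W

Using the resistance-network approach (series):
R_carbon steel = L/(kA) = 0.0058/(52.7×28.3) = 3.889×10^-6 K/W
R_calcium silicate = L/(kA) = 0.085/(0.0803×28.3) = 0.0374 K/W
R_brass = L/(kA) = 0.0016/(112×28.3) = 5.048×10^-7 K/W
R_total = 0.03741 K/W
Q = ΔT / R_total = 173 / 0.03741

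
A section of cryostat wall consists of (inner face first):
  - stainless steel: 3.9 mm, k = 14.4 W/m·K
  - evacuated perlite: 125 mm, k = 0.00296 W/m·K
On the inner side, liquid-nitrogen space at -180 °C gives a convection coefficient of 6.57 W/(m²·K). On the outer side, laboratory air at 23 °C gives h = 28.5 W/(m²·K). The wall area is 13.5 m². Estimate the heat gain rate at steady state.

Model the wall as resistances in series:
R_inner film = 1/(h_i·A) = 1/(6.57×13.5) = 0.01127 K/W
R_stainless steel = L/(kA) = 0.0039/(14.4×13.5) = 2.006×10^-5 K/W
R_evacuated perlite = L/(kA) = 0.125/(0.00296×13.5) = 3.128 K/W
R_outer film = 1/(h_o·A) = 1/(28.5×13.5) = 0.002599 K/W
R_total = 3.142 K/W
Q = ΔT / R_total = 203 / 3.142

Q ≈ 64.6 W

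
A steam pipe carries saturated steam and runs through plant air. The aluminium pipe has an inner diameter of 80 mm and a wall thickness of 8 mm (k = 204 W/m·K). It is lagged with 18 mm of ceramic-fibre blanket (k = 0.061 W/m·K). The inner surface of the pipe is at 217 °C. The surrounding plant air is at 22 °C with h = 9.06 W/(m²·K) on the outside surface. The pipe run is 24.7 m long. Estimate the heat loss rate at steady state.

Q ≈ 4390 W

Cylindrical conduction, so R = ln(r₂/r₁)/(2πkL) per layer, in series:
R_aluminium pipe wall = ln(48/40)/(2π×204×24.7) = 5.759×10^-6 K/W
R_ceramic-fibre blanket = ln(66/48)/(2π×0.061×24.7) = 0.03364 K/W
R_outer film = 1/(h_o·2πr_oL) = 1/(9.06×2π×0.066×24.7) = 0.01078 K/W
R_total = 0.04442 K/W
Q = ΔT/R_total = 195/0.04442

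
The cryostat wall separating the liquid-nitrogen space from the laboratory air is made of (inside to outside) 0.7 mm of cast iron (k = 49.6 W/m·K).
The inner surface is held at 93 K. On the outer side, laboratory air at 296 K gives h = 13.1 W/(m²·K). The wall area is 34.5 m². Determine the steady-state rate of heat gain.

Q ≈ 91700 W

Using the resistance-network approach (series):
R_cast iron = L/(kA) = 0.0007/(49.6×34.5) = 4.091×10^-7 K/W
R_outer film = 1/(h_o·A) = 1/(13.1×34.5) = 0.002213 K/W
R_total = 0.002213 K/W
Q = ΔT / R_total = 203 / 0.002213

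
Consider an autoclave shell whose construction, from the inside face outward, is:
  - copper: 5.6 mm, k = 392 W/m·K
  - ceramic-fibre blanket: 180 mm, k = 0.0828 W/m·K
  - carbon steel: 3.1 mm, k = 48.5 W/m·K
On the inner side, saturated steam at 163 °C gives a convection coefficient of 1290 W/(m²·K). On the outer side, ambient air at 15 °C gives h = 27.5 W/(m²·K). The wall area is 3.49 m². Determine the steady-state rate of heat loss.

Using the resistance-network approach (series):
R_inner film = 1/(h_i·A) = 1/(1290×3.49) = 2.221×10^-4 K/W
R_copper = L/(kA) = 0.0056/(392×3.49) = 4.093×10^-6 K/W
R_ceramic-fibre blanket = L/(kA) = 0.18/(0.0828×3.49) = 0.6229 K/W
R_carbon steel = L/(kA) = 0.0031/(48.5×3.49) = 1.831×10^-5 K/W
R_outer film = 1/(h_o·A) = 1/(27.5×3.49) = 0.01042 K/W
R_total = 0.6336 K/W
Q = ΔT / R_total = 148 / 0.6336

Q ≈ 234 W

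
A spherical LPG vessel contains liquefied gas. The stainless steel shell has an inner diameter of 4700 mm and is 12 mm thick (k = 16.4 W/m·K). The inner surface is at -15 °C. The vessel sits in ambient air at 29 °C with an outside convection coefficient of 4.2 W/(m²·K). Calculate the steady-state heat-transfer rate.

Q ≈ 12900 W

For a spherical shell R = (1/r₁ − 1/r₂)/(4πk); film R = 1/(h·4πr²). In series:
R_stainless steel shell = (1/2.35 − 1/2.362)/(4π×16.4) = 1.049×10^-5 K/W
R_outer film = 1/(h·4πr_o²) = 1/(4.2×4π×2.362²) = 0.003396 K/W
R_total = 0.003407 K/W
Q = ΔT/R_total = 44/0.003407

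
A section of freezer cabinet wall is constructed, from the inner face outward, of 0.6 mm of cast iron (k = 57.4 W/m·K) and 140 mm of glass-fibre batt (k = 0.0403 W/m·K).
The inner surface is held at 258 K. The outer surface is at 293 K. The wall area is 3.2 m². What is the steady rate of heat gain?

Series thermal resistances:
R_cast iron = L/(kA) = 0.0006/(57.4×3.2) = 3.267×10^-6 K/W
R_glass-fibre batt = L/(kA) = 0.14/(0.0403×3.2) = 1.086 K/W
R_total = 1.086 K/W
Q = ΔT / R_total = 35 / 1.086

Q ≈ 32.2 W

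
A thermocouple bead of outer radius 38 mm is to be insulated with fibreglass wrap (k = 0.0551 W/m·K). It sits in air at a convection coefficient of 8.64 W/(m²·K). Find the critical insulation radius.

For a sphere r_cr = 2k/h = 2×0.0551/8.64
r_cr = 12.8 mm; since the bare radius (38 mm) is above r_cr, any added insulation will reduce heat loss.

r_cr ≈ 12.8 mm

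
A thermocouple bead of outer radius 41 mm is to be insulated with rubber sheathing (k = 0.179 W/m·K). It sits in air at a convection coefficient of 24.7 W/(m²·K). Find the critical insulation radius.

r_cr ≈ 14.5 mm

For a sphere r_cr = 2k/h = 2×0.179/24.7
r_cr = 14.5 mm; since the bare radius (41 mm) is above r_cr, any added insulation will reduce heat loss.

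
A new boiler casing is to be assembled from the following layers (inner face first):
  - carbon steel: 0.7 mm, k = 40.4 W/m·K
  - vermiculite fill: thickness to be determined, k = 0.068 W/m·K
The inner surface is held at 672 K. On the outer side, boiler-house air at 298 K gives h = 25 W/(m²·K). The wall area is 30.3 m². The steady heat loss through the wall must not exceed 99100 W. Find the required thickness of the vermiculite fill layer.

Model the wall as resistances in series:
R_carbon steel = L/(kA) = 0.0007/(40.4×30.3) = 5.718×10^-7 K/W
R_outer film = 1/(h_o·A) = 1/(25×30.3) = 0.00132 K/W
Sum of the known resistances R_other = 0.001321 K/W
Required total resistance R_tot = ΔT/Q_allow = 374/99100 = 0.003774 K/W
R_vermiculite fill = R_tot − R_other = 0.002453 K/W
L = R·k·A = 0.002453×0.068×30.3

L ≈ 5.05 mm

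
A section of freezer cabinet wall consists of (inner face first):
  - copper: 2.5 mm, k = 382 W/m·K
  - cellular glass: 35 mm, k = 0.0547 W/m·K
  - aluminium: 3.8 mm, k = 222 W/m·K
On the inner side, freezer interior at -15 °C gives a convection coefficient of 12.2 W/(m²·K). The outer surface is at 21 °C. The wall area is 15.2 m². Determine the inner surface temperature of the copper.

T ≈ -10.9 °C

Series thermal resistances:
R_inner film = 1/(h_i·A) = 1/(12.2×15.2) = 0.005393 K/W
R_copper = L/(kA) = 0.0025/(382×15.2) = 4.306×10^-7 K/W
R_cellular glass = L/(kA) = 0.035/(0.0547×15.2) = 0.0421 K/W
R_aluminium = L/(kA) = 0.0038/(222×15.2) = 1.126×10^-6 K/W
R_total = 0.04749 K/W;  Q = ΔT/R_total = 36/0.04749 = 758.1 W
T_interface = T_inner + Q·ΣR(inner→interface) = -15 + 758×0.005393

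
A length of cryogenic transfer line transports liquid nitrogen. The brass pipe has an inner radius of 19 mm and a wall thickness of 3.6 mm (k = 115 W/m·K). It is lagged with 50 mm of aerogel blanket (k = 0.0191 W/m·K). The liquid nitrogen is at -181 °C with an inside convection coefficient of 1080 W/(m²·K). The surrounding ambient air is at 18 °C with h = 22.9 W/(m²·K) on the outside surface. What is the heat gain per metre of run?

q′ ≈ 20.2 W/m

Per-layer cylindrical resistances, series-summed:
R_inner film = 1/(h_i·2πr₁L) = 1/(1080×2π×0.019×1) = 0.007756 K/W
R_brass pipe wall = ln(22.6/19)/(2π×115×1) = 2.401×10^-4 K/W
R_aerogel blanket = ln(72.6/22.6)/(2π×0.0191×1) = 9.724 K/W
R_outer film = 1/(h_o·2πr_oL) = 1/(22.9×2π×0.0726×1) = 0.09573 K/W
R_total = 9.828 K/W
Q = ΔT/R_total = 199/9.828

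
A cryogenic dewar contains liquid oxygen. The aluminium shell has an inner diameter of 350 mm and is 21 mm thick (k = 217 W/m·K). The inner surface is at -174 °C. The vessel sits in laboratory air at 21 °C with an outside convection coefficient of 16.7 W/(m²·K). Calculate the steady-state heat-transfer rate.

Each spherical layer contributes R = (1/r_i − 1/r_o)/(4πk):
R_aluminium shell = (1/0.175 − 1/0.196)/(4π×217) = 2.245×10^-4 K/W
R_outer film = 1/(h·4πr_o²) = 1/(16.7×4π×0.196²) = 0.124 K/W
R_total = 0.1243 K/W
Q = ΔT/R_total = 195/0.1243

Q ≈ 1570 W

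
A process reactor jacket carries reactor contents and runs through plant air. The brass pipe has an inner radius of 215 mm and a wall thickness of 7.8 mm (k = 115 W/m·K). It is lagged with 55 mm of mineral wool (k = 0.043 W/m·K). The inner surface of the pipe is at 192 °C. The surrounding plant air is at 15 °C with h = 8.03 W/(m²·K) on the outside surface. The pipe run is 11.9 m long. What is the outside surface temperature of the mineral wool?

T ≈ 29.2 °C

Radial resistances (cylindrical: R_cond = ln(r_o/r_i)/(2πkL), R_conv = 1/(h·2πrL)):
R_brass pipe wall = ln(222.8/215)/(2π×115×11.9) = 4.144×10^-6 K/W
R_mineral wool = ln(277.8/222.8)/(2π×0.043×11.9) = 0.06862 K/W
R_outer film = 1/(h_o·2πr_oL) = 1/(8.03×2π×0.2778×11.9) = 0.005995 K/W
R_total = 0.07462 K/W
Q = ΔT/R_total = 177/0.07462
Q = 2370 W
T_interface = T_inner − Q·ΣR(inner→interface) = 192 − 2370×0.06863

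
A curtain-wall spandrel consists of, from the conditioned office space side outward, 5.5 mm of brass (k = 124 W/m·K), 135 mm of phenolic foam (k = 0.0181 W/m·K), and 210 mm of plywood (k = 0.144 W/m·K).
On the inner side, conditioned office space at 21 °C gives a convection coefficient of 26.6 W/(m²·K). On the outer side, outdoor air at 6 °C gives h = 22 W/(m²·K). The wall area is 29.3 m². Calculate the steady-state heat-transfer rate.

Q ≈ 48.8 W

Model the wall as resistances in series:
R_inner film = 1/(h_i·A) = 1/(26.6×29.3) = 0.001283 K/W
R_brass = L/(kA) = 0.0055/(124×29.3) = 1.514×10^-6 K/W
R_phenolic foam = L/(kA) = 0.135/(0.0181×29.3) = 0.2546 K/W
R_plywood = L/(kA) = 0.21/(0.144×29.3) = 0.04977 K/W
R_outer film = 1/(h_o·A) = 1/(22×29.3) = 0.001551 K/W
R_total = 0.3072 K/W
Q = ΔT / R_total = 15 / 0.3072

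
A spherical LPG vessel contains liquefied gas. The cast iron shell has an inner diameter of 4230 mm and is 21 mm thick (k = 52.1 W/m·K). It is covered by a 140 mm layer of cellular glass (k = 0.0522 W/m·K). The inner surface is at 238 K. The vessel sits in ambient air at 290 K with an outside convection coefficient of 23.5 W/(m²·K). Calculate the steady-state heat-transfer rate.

Q ≈ 1170 W

For a spherical shell R = (1/r₁ − 1/r₂)/(4πk); film R = 1/(h·4πr²). In series:
R_cast iron shell = (1/2.115 − 1/2.136)/(4π×52.1) = 7.1×10^-6 K/W
R_cellular glass = (1/2.136 − 1/2.276)/(4π×0.0522) = 0.0439 K/W
R_outer film = 1/(h·4πr_o²) = 1/(23.5×4π×2.276²) = 6.537×10^-4 K/W
R_total = 0.04456 K/W
Q = ΔT/R_total = 52/0.04456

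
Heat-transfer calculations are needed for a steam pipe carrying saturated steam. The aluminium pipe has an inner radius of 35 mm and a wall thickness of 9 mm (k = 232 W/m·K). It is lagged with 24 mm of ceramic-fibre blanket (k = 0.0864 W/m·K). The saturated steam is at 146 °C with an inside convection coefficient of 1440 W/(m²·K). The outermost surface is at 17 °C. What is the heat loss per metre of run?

q′ ≈ 160 W/m

Radial resistances (cylindrical: R_cond = ln(r_o/r_i)/(2πkL), R_conv = 1/(h·2πrL)):
R_inner film = 1/(h_i·2πr₁L) = 1/(1440×2π×0.035×1) = 0.003158 K/W
R_aluminium pipe wall = ln(44/35)/(2π×232×1) = 1.57×10^-4 K/W
R_ceramic-fibre blanket = ln(68/44)/(2π×0.0864×1) = 0.8019 K/W
R_total = 0.8052 K/W
Q = ΔT/R_total = 129/0.8052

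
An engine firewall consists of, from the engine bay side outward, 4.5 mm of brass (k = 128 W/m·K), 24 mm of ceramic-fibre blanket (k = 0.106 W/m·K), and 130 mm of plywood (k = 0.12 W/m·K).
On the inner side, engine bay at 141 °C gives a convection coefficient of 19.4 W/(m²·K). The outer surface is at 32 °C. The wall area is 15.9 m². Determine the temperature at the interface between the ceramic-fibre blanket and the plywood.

Treating each layer as a thermal resistance in series:
R_inner film = 1/(h_i·A) = 1/(19.4×15.9) = 0.003242 K/W
R_brass = L/(kA) = 0.0045/(128×15.9) = 2.211×10^-6 K/W
R_ceramic-fibre blanket = L/(kA) = 0.024/(0.106×15.9) = 0.01424 K/W
R_plywood = L/(kA) = 0.13/(0.12×15.9) = 0.06813 K/W
R_total = 0.08562 K/W;  Q = ΔT/R_total = 109/0.08562 = 1273 W
T_interface = T_inner − Q·ΣR(inner→interface) = 141 − 1270×0.01748

T ≈ 119 °C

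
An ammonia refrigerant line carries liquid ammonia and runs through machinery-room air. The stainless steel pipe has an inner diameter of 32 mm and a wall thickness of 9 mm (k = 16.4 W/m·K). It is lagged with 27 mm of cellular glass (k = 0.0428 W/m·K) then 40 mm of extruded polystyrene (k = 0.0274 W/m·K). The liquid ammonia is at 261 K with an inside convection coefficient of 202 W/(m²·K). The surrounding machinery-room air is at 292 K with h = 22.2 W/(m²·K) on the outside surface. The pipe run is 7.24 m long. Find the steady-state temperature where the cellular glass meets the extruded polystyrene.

Treating each annulus and film as a series resistance:
R_inner film = 1/(h_i·2πr₁L) = 1/(202×2π×0.016×7.24) = 0.006802 K/W
R_stainless steel pipe wall = ln(25/16)/(2π×16.4×7.24) = 5.982×10^-4 K/W
R_cellular glass = ln(52/25)/(2π×0.0428×7.24) = 0.3762 K/W
R_extruded polystyrene = ln(92/52)/(2π×0.0274×7.24) = 0.4577 K/W
R_outer film = 1/(h_o·2πr_oL) = 1/(22.2×2π×0.092×7.24) = 0.01076 K/W
R_total = 0.8521 K/W
Q = ΔT/R_total = 31/0.8521
Q = 36.4 W
T_interface = T_inner + Q·ΣR(inner→interface) = 261 + 36.4×0.3836

T ≈ 275 K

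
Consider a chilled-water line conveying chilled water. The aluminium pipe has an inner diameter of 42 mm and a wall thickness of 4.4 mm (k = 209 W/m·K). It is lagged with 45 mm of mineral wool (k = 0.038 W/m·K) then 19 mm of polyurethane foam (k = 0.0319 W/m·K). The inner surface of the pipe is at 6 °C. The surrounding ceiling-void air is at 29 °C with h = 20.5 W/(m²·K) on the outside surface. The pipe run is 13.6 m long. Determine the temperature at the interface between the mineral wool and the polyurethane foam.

Radial resistances (cylindrical: R_cond = ln(r_o/r_i)/(2πkL), R_conv = 1/(h·2πrL)):
R_aluminium pipe wall = ln(25.4/21)/(2π×209×13.6) = 1.065×10^-5 K/W
R_mineral wool = ln(70.4/25.4)/(2π×0.038×13.6) = 0.314 K/W
R_polyurethane foam = ln(89.4/70.4)/(2π×0.0319×13.6) = 0.08765 K/W
R_outer film = 1/(h_o·2πr_oL) = 1/(20.5×2π×0.0894×13.6) = 0.006385 K/W
R_total = 0.408 K/W
Q = ΔT/R_total = 23/0.408
Q = 56.4 W
T_interface = T_inner + Q·ΣR(inner→interface) = 6 + 56.4×0.314

T ≈ 23.7 °C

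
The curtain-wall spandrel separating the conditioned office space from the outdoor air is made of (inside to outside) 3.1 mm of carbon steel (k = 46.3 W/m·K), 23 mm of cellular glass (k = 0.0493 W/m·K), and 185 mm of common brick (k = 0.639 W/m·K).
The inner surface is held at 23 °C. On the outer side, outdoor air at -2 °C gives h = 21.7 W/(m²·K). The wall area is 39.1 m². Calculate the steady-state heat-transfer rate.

Treating each layer as a thermal resistance in series:
R_carbon steel = L/(kA) = 0.0031/(46.3×39.1) = 1.712×10^-6 K/W
R_cellular glass = L/(kA) = 0.023/(0.0493×39.1) = 0.01193 K/W
R_common brick = L/(kA) = 0.185/(0.639×39.1) = 0.007404 K/W
R_outer film = 1/(h_o·A) = 1/(21.7×39.1) = 0.001179 K/W
R_total = 0.02052 K/W
Q = ΔT / R_total = 25 / 0.02052

Q ≈ 1220 W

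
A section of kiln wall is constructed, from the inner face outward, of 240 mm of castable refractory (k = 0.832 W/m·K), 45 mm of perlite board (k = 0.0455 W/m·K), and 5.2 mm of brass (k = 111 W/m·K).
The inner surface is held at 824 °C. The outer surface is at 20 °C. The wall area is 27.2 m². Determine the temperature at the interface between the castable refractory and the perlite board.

Thermal resistances in series:
R_castable refractory = L/(kA) = 0.24/(0.832×27.2) = 0.01061 K/W
R_perlite board = L/(kA) = 0.045/(0.0455×27.2) = 0.03636 K/W
R_brass = L/(kA) = 0.0052/(111×27.2) = 1.722×10^-6 K/W
R_total = 0.04697 K/W;  Q = ΔT/R_total = 804/0.04697 = 17120 W
T_interface = T_inner − Q·ΣR(inner→interface) = 824 − 17100×0.01061

T ≈ 642 °C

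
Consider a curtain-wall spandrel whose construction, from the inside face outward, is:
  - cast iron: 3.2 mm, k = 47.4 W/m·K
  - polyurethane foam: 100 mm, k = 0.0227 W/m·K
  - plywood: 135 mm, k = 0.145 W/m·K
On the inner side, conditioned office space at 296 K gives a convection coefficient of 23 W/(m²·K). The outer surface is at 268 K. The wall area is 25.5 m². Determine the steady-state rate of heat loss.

Q ≈ 133 W

Thermal resistances in series:
R_inner film = 1/(h_i·A) = 1/(23×25.5) = 0.001705 K/W
R_cast iron = L/(kA) = 0.0032/(47.4×25.5) = 2.647×10^-6 K/W
R_polyurethane foam = L/(kA) = 0.1/(0.0227×25.5) = 0.1728 K/W
R_plywood = L/(kA) = 0.135/(0.145×25.5) = 0.03651 K/W
R_total = 0.211 K/W
Q = ΔT / R_total = 28 / 0.211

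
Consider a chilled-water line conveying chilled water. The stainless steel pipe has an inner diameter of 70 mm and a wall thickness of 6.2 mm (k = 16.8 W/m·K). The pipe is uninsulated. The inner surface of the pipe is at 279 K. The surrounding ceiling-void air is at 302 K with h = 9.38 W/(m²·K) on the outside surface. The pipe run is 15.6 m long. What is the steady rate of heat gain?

For a radial system each layer contributes R = ln(r_out/r_in)/(2πkL); films add R = 1/(hA).
R_stainless steel pipe wall = ln(41.2/35)/(2π×16.8×15.6) = 9.904×10^-5 K/W
R_outer film = 1/(h_o·2πr_oL) = 1/(9.38×2π×0.0412×15.6) = 0.0264 K/W
R_total = 0.0265 K/W
Q = ΔT/R_total = 23/0.0265

Q ≈ 868 W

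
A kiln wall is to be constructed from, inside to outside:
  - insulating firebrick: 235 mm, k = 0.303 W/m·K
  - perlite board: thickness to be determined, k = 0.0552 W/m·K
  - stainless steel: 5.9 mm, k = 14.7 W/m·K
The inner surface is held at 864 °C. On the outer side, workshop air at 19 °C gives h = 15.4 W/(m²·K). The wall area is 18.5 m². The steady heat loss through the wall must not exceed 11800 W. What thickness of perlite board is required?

L ≈ 26.7 mm

Model the wall as resistances in series:
R_insulating firebrick = L/(kA) = 0.235/(0.303×18.5) = 0.04192 K/W
R_stainless steel = L/(kA) = 0.0059/(14.7×18.5) = 2.17×10^-5 K/W
R_outer film = 1/(h_o·A) = 1/(15.4×18.5) = 0.00351 K/W
Sum of the known resistances R_other = 0.04545 K/W
Required total resistance R_tot = ΔT/Q_allow = 845/11800 = 0.07161 K/W
R_perlite board = R_tot − R_other = 0.02616 K/W
L = R·k·A = 0.02616×0.0552×18.5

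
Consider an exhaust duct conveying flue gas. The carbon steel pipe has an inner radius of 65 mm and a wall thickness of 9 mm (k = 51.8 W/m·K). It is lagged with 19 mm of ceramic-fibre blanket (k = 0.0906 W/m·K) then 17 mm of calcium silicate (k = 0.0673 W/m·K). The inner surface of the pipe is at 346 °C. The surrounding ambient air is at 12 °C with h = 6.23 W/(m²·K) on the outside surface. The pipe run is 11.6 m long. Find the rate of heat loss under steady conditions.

Q ≈ 3760 W

Per-layer cylindrical resistances, series-summed:
R_carbon steel pipe wall = ln(74/65)/(2π×51.8×11.6) = 3.435×10^-5 K/W
R_ceramic-fibre blanket = ln(93/74)/(2π×0.0906×11.6) = 0.03461 K/W
R_calcium silicate = ln(110/93)/(2π×0.0673×11.6) = 0.03423 K/W
R_outer film = 1/(h_o·2πr_oL) = 1/(6.23×2π×0.11×11.6) = 0.02002 K/W
R_total = 0.08889 K/W
Q = ΔT/R_total = 334/0.08889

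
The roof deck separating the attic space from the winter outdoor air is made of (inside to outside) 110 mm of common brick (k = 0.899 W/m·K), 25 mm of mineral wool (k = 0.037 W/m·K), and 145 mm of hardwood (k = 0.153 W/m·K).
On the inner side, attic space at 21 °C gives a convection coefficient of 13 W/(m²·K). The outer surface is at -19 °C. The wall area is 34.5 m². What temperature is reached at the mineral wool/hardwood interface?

T ≈ 1.8 °C

Thermal resistances in series:
R_inner film = 1/(h_i·A) = 1/(13×34.5) = 0.00223 K/W
R_common brick = L/(kA) = 0.11/(0.899×34.5) = 0.003547 K/W
R_mineral wool = L/(kA) = 0.025/(0.037×34.5) = 0.01958 K/W
R_hardwood = L/(kA) = 0.145/(0.153×34.5) = 0.02747 K/W
R_total = 0.05283 K/W;  Q = ΔT/R_total = 40/0.05283 = 757.1 W
T_interface = T_inner − Q·ΣR(inner→interface) = 21 − 757×0.02536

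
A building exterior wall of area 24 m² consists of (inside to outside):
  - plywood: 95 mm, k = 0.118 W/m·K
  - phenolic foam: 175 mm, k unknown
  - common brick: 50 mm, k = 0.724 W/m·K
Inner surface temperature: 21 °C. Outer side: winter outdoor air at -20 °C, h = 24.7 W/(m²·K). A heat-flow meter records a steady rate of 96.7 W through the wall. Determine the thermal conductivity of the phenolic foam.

k ≈ 0.0189 W/(m·K)

Series thermal resistances:
R_plywood = L/(kA) = 0.095/(0.118×24) = 0.03355 K/W
R_common brick = L/(kA) = 0.05/(0.724×24) = 0.002878 K/W
R_outer film = 1/(h_o·A) = 1/(24.7×24) = 0.001687 K/W
Sum of known resistances R_other = 0.03811 K/W
Total R = ΔT/Q = 41/96.7 = 0.424 K/W
R_phenolic foam = R_total − R_other = 0.3859 K/W
k = L/(R·A) = 0.175/(0.3859×24)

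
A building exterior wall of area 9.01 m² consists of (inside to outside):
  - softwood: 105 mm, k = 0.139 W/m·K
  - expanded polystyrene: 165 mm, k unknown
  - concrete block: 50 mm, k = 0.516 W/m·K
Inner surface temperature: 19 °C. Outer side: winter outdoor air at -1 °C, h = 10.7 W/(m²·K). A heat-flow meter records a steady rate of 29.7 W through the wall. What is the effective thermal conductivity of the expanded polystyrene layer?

Model the wall as resistances in series:
R_softwood = L/(kA) = 0.105/(0.139×9.01) = 0.08384 K/W
R_concrete block = L/(kA) = 0.05/(0.516×9.01) = 0.01075 K/W
R_outer film = 1/(h_o·A) = 1/(10.7×9.01) = 0.01037 K/W
Sum of known resistances R_other = 0.105 K/W
Total R = ΔT/Q = 20/29.7 = 0.6734 K/W
R_expanded polystyrene = R_total − R_other = 0.5684 K/W
k = L/(R·A) = 0.165/(0.5684×9.01)

k ≈ 0.0322 W/(m·K)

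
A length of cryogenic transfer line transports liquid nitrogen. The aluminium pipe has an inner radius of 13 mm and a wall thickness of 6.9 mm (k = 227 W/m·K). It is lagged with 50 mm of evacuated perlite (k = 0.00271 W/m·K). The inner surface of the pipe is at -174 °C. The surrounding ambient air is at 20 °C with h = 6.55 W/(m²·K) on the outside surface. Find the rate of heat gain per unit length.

q′ ≈ 2.62 W/m

For a radial system each layer contributes R = ln(r_out/r_in)/(2πkL); films add R = 1/(hA).
R_aluminium pipe wall = ln(19.9/13)/(2π×227×1) = 2.985×10^-4 K/W
R_evacuated perlite = ln(69.9/19.9)/(2π×0.00271×1) = 73.78 K/W
R_outer film = 1/(h_o·2πr_oL) = 1/(6.55×2π×0.0699×1) = 0.3476 K/W
R_total = 74.13 K/W
Q = ΔT/R_total = 194/74.13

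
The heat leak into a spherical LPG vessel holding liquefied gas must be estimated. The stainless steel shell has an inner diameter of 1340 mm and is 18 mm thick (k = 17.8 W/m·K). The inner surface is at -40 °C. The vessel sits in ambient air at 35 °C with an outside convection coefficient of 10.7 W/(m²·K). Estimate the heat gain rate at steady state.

For a spherical shell R = (1/r₁ − 1/r₂)/(4πk); film R = 1/(h·4πr²). In series:
R_stainless steel shell = (1/0.67 − 1/0.688)/(4π×17.8) = 1.746×10^-4 K/W
R_outer film = 1/(h·4πr_o²) = 1/(10.7×4π×0.688²) = 0.01571 K/W
R_total = 0.01589 K/W
Q = ΔT/R_total = 75/0.01589

Q ≈ 4720 W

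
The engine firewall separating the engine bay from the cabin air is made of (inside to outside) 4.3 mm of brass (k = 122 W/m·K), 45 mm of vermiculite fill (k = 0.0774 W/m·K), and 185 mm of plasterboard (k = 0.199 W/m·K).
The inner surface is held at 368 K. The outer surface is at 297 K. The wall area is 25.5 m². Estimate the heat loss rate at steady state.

Q ≈ 1200 W

Series thermal resistances:
R_brass = L/(kA) = 0.0043/(122×25.5) = 1.382×10^-6 K/W
R_vermiculite fill = L/(kA) = 0.045/(0.0774×25.5) = 0.0228 K/W
R_plasterboard = L/(kA) = 0.185/(0.199×25.5) = 0.03646 K/W
R_total = 0.05926 K/W
Q = ΔT / R_total = 71 / 0.05926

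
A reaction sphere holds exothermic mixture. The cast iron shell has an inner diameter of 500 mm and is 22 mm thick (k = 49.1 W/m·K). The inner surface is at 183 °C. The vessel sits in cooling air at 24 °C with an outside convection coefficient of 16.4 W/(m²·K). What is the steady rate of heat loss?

Each spherical layer contributes R = (1/r_i − 1/r_o)/(4πk):
R_cast iron shell = (1/0.25 − 1/0.272)/(4π×49.1) = 5.244×10^-4 K/W
R_outer film = 1/(h·4πr_o²) = 1/(16.4×4π×0.272²) = 0.06559 K/W
R_total = 0.06611 K/W
Q = ΔT/R_total = 159/0.06611

Q ≈ 2410 W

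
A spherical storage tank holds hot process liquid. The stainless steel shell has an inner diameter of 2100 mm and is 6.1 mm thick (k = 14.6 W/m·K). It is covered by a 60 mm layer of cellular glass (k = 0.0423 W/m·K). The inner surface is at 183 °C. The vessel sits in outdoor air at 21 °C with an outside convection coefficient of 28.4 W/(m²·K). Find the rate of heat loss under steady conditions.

For a spherical shell R = (1/r₁ − 1/r₂)/(4πk); film R = 1/(h·4πr²). In series:
R_stainless steel shell = (1/1.05 − 1/1.0561)/(4π×14.6) = 2.998×10^-5 K/W
R_cellular glass = (1/1.0561 − 1/1.1161)/(4π×0.0423) = 0.09576 K/W
R_outer film = 1/(h·4πr_o²) = 1/(28.4×4π×1.1161²) = 0.002249 K/W
R_total = 0.09804 K/W
Q = ΔT/R_total = 162/0.09804

Q ≈ 1650 W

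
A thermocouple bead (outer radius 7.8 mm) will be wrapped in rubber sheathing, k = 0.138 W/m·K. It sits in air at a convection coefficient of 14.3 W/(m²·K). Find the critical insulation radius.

r_cr ≈ 19.3 mm

For a sphere r_cr = 2k/h = 2×0.138/14.3
r_cr = 19.3 mm; since the bare radius (7.8 mm) is below r_cr, adding a thin layer of insulation will *increase* heat loss.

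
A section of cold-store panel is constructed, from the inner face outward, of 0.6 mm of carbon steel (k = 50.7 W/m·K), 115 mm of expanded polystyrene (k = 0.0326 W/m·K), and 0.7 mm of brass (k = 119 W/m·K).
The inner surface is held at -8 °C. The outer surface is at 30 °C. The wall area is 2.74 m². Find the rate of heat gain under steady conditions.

Using the resistance-network approach (series):
R_carbon steel = L/(kA) = 0.0006/(50.7×2.74) = 4.319×10^-6 K/W
R_expanded polystyrene = L/(kA) = 0.115/(0.0326×2.74) = 1.287 K/W
R_brass = L/(kA) = 0.0007/(119×2.74) = 2.147×10^-6 K/W
R_total = 1.287 K/W
Q = ΔT / R_total = 38 / 1.287

Q ≈ 29.5 W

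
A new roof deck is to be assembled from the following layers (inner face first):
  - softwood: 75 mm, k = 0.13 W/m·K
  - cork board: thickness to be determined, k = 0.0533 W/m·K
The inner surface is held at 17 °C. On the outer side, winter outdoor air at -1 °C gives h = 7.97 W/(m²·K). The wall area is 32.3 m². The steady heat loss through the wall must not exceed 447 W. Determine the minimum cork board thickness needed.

L ≈ 31.9 mm

Using the resistance-network approach (series):
R_softwood = L/(kA) = 0.075/(0.13×32.3) = 0.01786 K/W
R_outer film = 1/(h_o·A) = 1/(7.97×32.3) = 0.003885 K/W
Sum of the known resistances R_other = 0.02175 K/W
Required total resistance R_tot = ΔT/Q_allow = 18/447 = 0.04027 K/W
R_cork board = R_tot − R_other = 0.01852 K/W
L = R·k·A = 0.01852×0.0533×32.3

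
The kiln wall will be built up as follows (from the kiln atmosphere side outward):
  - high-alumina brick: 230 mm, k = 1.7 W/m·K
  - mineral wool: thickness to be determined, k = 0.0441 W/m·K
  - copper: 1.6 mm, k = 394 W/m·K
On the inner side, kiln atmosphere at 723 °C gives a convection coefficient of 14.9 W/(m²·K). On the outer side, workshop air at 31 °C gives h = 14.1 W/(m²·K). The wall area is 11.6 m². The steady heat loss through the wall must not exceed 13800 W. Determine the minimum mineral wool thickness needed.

L ≈ 13.6 mm

Thermal resistances in series:
R_inner film = 1/(h_i·A) = 1/(14.9×11.6) = 0.005786 K/W
R_high-alumina brick = L/(kA) = 0.23/(1.7×11.6) = 0.01166 K/W
R_copper = L/(kA) = 0.0016/(394×11.6) = 3.501×10^-7 K/W
R_outer film = 1/(h_o·A) = 1/(14.1×11.6) = 0.006114 K/W
Sum of the known resistances R_other = 0.02356 K/W
Required total resistance R_tot = ΔT/Q_allow = 692/13800 = 0.05014 K/W
R_mineral wool = R_tot − R_other = 0.02658 K/W
L = R·k·A = 0.02658×0.0441×11.6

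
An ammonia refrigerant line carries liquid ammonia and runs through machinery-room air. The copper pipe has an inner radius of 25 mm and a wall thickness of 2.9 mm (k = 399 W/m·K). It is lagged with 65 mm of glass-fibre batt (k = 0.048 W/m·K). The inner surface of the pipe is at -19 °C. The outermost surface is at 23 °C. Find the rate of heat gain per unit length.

q′ ≈ 10.5 W/m

Radial resistances (cylindrical: R_cond = ln(r_o/r_i)/(2πkL), R_conv = 1/(h·2πrL)):
R_copper pipe wall = ln(27.9/25)/(2π×399×1) = 4.378×10^-5 K/W
R_glass-fibre batt = ln(92.9/27.9)/(2π×0.048×1) = 3.988 K/W
R_total = 3.989 K/W
Q = ΔT/R_total = 42/3.989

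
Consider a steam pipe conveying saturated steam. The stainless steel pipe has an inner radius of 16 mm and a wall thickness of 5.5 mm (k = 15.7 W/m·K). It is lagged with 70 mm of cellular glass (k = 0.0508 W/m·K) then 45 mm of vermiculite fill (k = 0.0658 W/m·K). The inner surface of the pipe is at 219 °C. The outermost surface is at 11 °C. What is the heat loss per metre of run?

q′ ≈ 37.8 W/m

Cylindrical conduction, so R = ln(r₂/r₁)/(2πkL) per layer, in series:
R_stainless steel pipe wall = ln(21.5/16)/(2π×15.7×1) = 0.002995 K/W
R_cellular glass = ln(91.5/21.5)/(2π×0.0508×1) = 4.537 K/W
R_vermiculite fill = ln(136.5/91.5)/(2π×0.0658×1) = 0.9675 K/W
R_total = 5.508 K/W
Q = ΔT/R_total = 208/5.508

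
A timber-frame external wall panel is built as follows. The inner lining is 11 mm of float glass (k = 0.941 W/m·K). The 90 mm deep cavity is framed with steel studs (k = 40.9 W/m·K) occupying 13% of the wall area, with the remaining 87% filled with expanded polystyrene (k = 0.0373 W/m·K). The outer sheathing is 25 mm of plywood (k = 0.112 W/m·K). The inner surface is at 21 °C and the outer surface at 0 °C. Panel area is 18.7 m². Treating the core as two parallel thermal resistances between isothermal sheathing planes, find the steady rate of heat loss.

Sheathing layers in series; stud and cavity paths in parallel between them.
R_inner = 0.011/(0.941×18.7) = 6.251×10^-4 K/W
R_stud  = 0.09/(40.9×0.13×18.7) = 9.052×10^-4 K/W
R_cav   = 0.09/(0.0373×0.87×18.7) = 0.1483 K/W
1/R_core = 1/R_stud + 1/R_cav → R_core = 8.997×10^-4 K/W
R_outer = 0.025/(0.112×18.7) = 0.01194 K/W
R_total = 0.01346 K/W
Q = ΔT/R_total = 21/0.01346

Q ≈ 1560 W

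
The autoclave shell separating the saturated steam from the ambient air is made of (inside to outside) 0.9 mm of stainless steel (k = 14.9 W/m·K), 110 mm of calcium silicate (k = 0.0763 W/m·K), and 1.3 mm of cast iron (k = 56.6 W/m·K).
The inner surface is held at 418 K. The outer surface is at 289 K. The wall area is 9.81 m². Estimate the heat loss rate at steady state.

Q ≈ 878 W

Model the wall as resistances in series:
R_stainless steel = L/(kA) = 0.0009/(14.9×9.81) = 6.157×10^-6 K/W
R_calcium silicate = L/(kA) = 0.11/(0.0763×9.81) = 0.147 K/W
R_cast iron = L/(kA) = 0.0013/(56.6×9.81) = 2.341×10^-6 K/W
R_total = 0.147 K/W
Q = ΔT / R_total = 129 / 0.147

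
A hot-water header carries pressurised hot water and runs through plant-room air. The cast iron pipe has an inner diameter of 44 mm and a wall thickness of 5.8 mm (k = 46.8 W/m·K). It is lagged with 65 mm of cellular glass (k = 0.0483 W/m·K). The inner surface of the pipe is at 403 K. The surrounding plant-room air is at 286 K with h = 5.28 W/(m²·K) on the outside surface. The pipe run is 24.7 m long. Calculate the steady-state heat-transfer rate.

Q ≈ 672 W

Per-layer cylindrical resistances, series-summed:
R_cast iron pipe wall = ln(27.8/22)/(2π×46.8×24.7) = 3.222×10^-5 K/W
R_cellular glass = ln(92.8/27.8)/(2π×0.0483×24.7) = 0.1608 K/W
R_outer film = 1/(h_o·2πr_oL) = 1/(5.28×2π×0.0928×24.7) = 0.01315 K/W
R_total = 0.174 K/W
Q = ΔT/R_total = 117/0.174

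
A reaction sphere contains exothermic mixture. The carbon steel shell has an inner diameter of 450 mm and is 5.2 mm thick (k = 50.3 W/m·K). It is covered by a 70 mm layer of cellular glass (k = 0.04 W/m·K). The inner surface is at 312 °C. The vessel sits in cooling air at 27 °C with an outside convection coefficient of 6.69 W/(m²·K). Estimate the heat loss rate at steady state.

Each spherical layer contributes R = (1/r_i − 1/r_o)/(4πk):
R_carbon steel shell = (1/0.225 − 1/0.2302)/(4π×50.3) = 1.588×10^-4 K/W
R_cellular glass = (1/0.2302 − 1/0.3002)/(4π×0.04) = 2.015 K/W
R_outer film = 1/(h·4πr_o²) = 1/(6.69×4π×0.3002²) = 0.132 K/W
R_total = 2.147 K/W
Q = ΔT/R_total = 285/2.147

Q ≈ 133 W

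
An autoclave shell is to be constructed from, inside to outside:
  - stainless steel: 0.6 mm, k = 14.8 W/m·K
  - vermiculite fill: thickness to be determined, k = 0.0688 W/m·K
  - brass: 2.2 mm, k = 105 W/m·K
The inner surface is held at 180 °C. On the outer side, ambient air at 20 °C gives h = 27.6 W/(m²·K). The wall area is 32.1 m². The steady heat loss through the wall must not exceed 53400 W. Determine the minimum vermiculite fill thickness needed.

L ≈ 4.12 mm

Using the resistance-network approach (series):
R_stainless steel = L/(kA) = 0.0006/(14.8×32.1) = 1.263×10^-6 K/W
R_brass = L/(kA) = 0.0022/(105×32.1) = 6.527×10^-7 K/W
R_outer film = 1/(h_o·A) = 1/(27.6×32.1) = 0.001129 K/W
Sum of the known resistances R_other = 0.001131 K/W
Required total resistance R_tot = ΔT/Q_allow = 160/53400 = 0.002996 K/W
R_vermiculite fill = R_tot − R_other = 0.001866 K/W
L = R·k·A = 0.001866×0.0688×32.1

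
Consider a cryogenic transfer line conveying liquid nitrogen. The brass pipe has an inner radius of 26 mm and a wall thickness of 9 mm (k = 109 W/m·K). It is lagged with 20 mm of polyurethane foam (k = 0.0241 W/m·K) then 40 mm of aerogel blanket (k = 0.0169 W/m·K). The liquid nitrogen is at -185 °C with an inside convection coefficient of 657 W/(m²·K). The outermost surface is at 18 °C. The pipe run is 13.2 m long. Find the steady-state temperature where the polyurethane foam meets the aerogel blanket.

Cylindrical conduction, so R = ln(r₂/r₁)/(2πkL) per layer, in series:
R_inner film = 1/(h_i·2πr₁L) = 1/(657×2π×0.026×13.2) = 7.058×10^-4 K/W
R_brass pipe wall = ln(35/26)/(2π×109×13.2) = 3.288×10^-5 K/W
R_polyurethane foam = ln(55/35)/(2π×0.0241×13.2) = 0.2261 K/W
R_aerogel blanket = ln(95/55)/(2π×0.0169×13.2) = 0.3899 K/W
R_total = 0.6168 K/W
Q = ΔT/R_total = 203/0.6168
Q = 329 W
T_interface = T_inner + Q·ΣR(inner→interface) = -185 + 329×0.2269

T ≈ -110 °C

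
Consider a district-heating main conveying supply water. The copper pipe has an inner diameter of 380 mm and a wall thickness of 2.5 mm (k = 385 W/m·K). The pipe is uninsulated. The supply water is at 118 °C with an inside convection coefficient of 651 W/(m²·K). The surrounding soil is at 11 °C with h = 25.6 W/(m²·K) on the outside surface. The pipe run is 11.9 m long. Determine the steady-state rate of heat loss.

Radial resistances (cylindrical: R_cond = ln(r_o/r_i)/(2πkL), R_conv = 1/(h·2πrL)):
R_inner film = 1/(h_i·2πr₁L) = 1/(651×2π×0.19×11.9) = 1.081×10^-4 K/W
R_copper pipe wall = ln(192.5/190)/(2π×385×11.9) = 4.541×10^-7 K/W
R_outer film = 1/(h_o·2πr_oL) = 1/(25.6×2π×0.1925×11.9) = 0.002714 K/W
R_total = 0.002823 K/W
Q = ΔT/R_total = 107/0.002823

Q ≈ 37900 W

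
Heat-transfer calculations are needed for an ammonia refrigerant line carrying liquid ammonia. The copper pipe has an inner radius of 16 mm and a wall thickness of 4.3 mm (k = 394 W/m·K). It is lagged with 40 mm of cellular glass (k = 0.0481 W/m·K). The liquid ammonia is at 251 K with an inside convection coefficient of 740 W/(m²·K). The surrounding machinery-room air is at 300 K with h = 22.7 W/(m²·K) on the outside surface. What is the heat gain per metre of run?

q′ ≈ 13.1 W/m

Treating each annulus and film as a series resistance:
R_inner film = 1/(h_i·2πr₁L) = 1/(740×2π×0.016×1) = 0.01344 K/W
R_copper pipe wall = ln(20.3/16)/(2π×394×1) = 9.615×10^-5 K/W
R_cellular glass = ln(60.3/20.3)/(2π×0.0481×1) = 3.602 K/W
R_outer film = 1/(h_o·2πr_oL) = 1/(22.7×2π×0.0603×1) = 0.1163 K/W
R_total = 3.732 K/W
Q = ΔT/R_total = 49/3.732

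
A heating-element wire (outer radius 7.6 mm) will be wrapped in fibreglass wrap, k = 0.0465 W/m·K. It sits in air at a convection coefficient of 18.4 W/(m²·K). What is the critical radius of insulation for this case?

r_cr ≈ 2.53 mm

For a cylinder r_cr = k/h = 0.0465/18.4
r_cr = 2.53 mm; since the bare radius (7.6 mm) is above r_cr, any added insulation will reduce heat loss.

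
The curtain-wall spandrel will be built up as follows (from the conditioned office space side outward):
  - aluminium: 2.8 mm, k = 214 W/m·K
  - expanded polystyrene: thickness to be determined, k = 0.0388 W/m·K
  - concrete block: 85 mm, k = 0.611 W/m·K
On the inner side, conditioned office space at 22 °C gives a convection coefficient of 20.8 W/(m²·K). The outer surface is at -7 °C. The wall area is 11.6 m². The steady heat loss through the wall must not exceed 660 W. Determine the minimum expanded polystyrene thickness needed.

Using the resistance-network approach (series):
R_inner film = 1/(h_i·A) = 1/(20.8×11.6) = 0.004145 K/W
R_aluminium = L/(kA) = 0.0028/(214×11.6) = 1.128×10^-6 K/W
R_concrete block = L/(kA) = 0.085/(0.611×11.6) = 0.01199 K/W
Sum of the known resistances R_other = 0.01614 K/W
Required total resistance R_tot = ΔT/Q_allow = 29/660 = 0.04394 K/W
R_expanded polystyrene = R_tot − R_other = 0.0278 K/W
L = R·k·A = 0.0278×0.0388×11.6

L ≈ 12.5 mm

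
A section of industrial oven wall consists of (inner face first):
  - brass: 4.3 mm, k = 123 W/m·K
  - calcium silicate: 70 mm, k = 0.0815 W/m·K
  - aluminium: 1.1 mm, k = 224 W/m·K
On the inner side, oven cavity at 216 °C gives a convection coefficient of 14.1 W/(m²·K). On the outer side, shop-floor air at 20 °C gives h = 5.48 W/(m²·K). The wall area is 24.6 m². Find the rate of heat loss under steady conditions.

Using the resistance-network approach (series):
R_inner film = 1/(h_i·A) = 1/(14.1×24.6) = 0.002883 K/W
R_brass = L/(kA) = 0.0043/(123×24.6) = 1.421×10^-6 K/W
R_calcium silicate = L/(kA) = 0.07/(0.0815×24.6) = 0.03491 K/W
R_aluminium = L/(kA) = 0.0011/(224×24.6) = 1.996×10^-7 K/W
R_outer film = 1/(h_o·A) = 1/(5.48×24.6) = 0.007418 K/W
R_total = 0.04522 K/W
Q = ΔT / R_total = 196 / 0.04522

Q ≈ 4330 W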